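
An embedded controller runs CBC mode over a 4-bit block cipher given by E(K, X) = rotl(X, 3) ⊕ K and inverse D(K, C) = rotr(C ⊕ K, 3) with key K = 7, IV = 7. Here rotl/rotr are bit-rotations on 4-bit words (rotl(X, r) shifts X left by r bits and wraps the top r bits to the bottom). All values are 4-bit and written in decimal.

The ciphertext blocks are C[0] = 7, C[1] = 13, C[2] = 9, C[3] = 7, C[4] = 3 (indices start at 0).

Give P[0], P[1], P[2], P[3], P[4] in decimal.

P[0] = 7, P[1] = 2, P[2] = 0, P[3] = 9, P[4] = 15

CBC decryption: P_i = D(K, C_i) ⊕ C_{i−1}, with C_{−1} = IV.
P[0]: D(K, 7) = 0; 0 ⊕ 7 = 7.
P[1]: D(K, 13) = 5; 5 ⊕ 7 = 2.
P[2]: D(K, 9) = 13; 13 ⊕ 13 = 0.
P[3]: D(K, 7) = 0; 0 ⊕ 9 = 9.
P[4]: D(K, 3) = 8; 8 ⊕ 7 = 15.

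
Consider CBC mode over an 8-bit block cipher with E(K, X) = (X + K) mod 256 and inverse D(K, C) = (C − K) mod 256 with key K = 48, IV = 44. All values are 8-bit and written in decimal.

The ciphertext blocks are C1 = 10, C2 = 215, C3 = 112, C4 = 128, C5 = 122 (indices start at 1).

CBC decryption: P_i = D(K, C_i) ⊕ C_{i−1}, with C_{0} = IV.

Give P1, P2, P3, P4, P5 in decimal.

P1 = 246, P2 = 173, P3 = 151, P4 = 32, P5 = 202

P1: D(K, 10) = 218; 218 ⊕ 44 = 246.
P2: D(K, 215) = 167; 167 ⊕ 10 = 173.
P3: D(K, 112) = 64; 64 ⊕ 215 = 151.
P4: D(K, 128) = 80; 80 ⊕ 112 = 32.
P5: D(K, 122) = 74; 74 ⊕ 128 = 202.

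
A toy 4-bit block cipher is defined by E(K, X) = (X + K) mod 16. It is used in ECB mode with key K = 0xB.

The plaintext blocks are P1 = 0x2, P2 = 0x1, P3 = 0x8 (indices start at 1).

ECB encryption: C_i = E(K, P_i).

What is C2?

C2 = 0xC

C2: E(K, 0x1) = 0xC.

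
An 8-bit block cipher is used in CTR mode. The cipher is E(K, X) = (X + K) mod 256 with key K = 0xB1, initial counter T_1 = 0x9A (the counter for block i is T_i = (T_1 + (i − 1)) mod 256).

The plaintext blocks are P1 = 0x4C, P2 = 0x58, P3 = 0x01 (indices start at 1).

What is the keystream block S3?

CTR encryption: S_i = E(K, T_i) where T_i is the counter for block i; C_i = P_i ⊕ S_i.
C1: T = 0x9A, S = E(K, T) = 0x4B; 0x4C ⊕ 0x4B = 0x07.
C2: T = 0x9B, S = E(K, T) = 0x4C; 0x58 ⊕ 0x4C = 0x14.
C3: T = 0x9C, S = E(K, T) = 0x4D; 0x01 ⊕ 0x4D = 0x4C.
So S3 = 0x4D.

0x4D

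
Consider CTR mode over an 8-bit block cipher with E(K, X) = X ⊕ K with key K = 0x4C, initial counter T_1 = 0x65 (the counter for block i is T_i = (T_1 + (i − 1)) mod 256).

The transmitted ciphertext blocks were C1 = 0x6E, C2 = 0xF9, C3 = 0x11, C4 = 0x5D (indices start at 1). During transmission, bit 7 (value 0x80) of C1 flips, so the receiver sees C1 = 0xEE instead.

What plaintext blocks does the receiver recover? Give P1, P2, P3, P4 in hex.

P1 = 0xC7, P2 = 0xD3, P3 = 0x3A, P4 = 0x79

CTR decryption: S_i = E(K, T_i) where T_i is the counter for block i; P_i = C_i ⊕ S_i.
Only C1 changed, to 0xEE. In CTR, a change in C_i flips the same bit in P_i only; the keystream is unaffected. Decrypting the received ciphertext:
P1: T = 0x65, S = E(K, T) = 0x29; 0xEE ⊕ 0x29 = 0xC7.
P2: T = 0x66, S = E(K, T) = 0x2A; 0xF9 ⊕ 0x2A = 0xD3.
P3: T = 0x67, S = E(K, T) = 0x2B; 0x11 ⊕ 0x2B = 0x3A.
P4: T = 0x68, S = E(K, T) = 0x24; 0x5D ⊕ 0x24 = 0x79.
Blocks that differ from the original plaintext: P1.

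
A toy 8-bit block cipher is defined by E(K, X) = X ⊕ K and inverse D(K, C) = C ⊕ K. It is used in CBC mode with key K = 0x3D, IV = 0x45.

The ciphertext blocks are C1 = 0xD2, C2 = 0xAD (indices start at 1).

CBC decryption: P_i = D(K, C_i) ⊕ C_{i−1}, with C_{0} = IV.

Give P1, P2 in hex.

P1: D(K, 0xD2) = 0xEF; 0xEF ⊕ 0x45 = 0xAA.
P2: D(K, 0xAD) = 0x90; 0x90 ⊕ 0xD2 = 0x42.

P1 = 0xAA, P2 = 0x42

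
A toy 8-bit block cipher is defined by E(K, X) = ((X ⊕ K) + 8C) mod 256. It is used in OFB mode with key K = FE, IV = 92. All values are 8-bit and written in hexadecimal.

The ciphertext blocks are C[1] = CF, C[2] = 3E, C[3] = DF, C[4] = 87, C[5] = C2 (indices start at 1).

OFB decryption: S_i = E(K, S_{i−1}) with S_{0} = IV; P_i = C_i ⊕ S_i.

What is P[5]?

P[5] = 3A

P[1]: S = E(K, 92) = F8; CF ⊕ F8 = 37.
P[2]: S = E(K, F8) = 92; 3E ⊕ 92 = AC.
P[3]: S = E(K, 92) = F8; DF ⊕ F8 = 27.
P[4]: S = E(K, F8) = 92; 87 ⊕ 92 = 15.
P[5]: S = E(K, 92) = F8; C2 ⊕ F8 = 3A.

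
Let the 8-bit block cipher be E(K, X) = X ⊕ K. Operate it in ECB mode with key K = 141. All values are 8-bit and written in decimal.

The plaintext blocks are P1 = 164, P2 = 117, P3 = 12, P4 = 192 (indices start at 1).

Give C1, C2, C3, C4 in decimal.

C1 = 41, C2 = 248, C3 = 129, C4 = 77

ECB encryption: C_i = E(K, P_i).
C1: E(K, 164) = 41.
C2: E(K, 117) = 248.
C3: E(K, 12) = 129.
C4: E(K, 192) = 77.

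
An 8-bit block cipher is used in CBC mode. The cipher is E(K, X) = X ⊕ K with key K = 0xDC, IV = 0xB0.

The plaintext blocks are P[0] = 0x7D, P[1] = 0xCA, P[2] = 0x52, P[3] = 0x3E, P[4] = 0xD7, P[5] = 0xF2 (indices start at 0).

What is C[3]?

CBC encryption: C_i = E(K, P_i ⊕ C_{i−1}), with C_{−1} = IV.
C[0]: P[0] ⊕ 0xB0 = 0xCD; E(K, 0xCD) = 0x11.
C[1]: P[1] ⊕ 0x11 = 0xDB; E(K, 0xDB) = 0x07.
C[2]: P[2] ⊕ 0x07 = 0x55; E(K, 0x55) = 0x89.
C[3]: P[3] ⊕ 0x89 = 0xB7; E(K, 0xB7) = 0x6B.

C[3] = 0x6B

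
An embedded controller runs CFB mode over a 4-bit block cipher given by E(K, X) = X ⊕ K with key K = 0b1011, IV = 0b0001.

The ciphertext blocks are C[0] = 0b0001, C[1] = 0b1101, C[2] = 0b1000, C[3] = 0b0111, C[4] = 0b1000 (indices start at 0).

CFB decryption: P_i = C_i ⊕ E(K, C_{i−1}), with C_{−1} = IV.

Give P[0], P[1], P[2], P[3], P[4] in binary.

P[0] = 0b1011, P[1] = 0b0111, P[2] = 0b1110, P[3] = 0b0100, P[4] = 0b0100

P[0]: E(K, 0b0001) = 0b1010; 0b0001 ⊕ 0b1010 = 0b1011.
P[1]: E(K, 0b0001) = 0b1010; 0b1101 ⊕ 0b1010 = 0b0111.
P[2]: E(K, 0b1101) = 0b0110; 0b1000 ⊕ 0b0110 = 0b1110.
P[3]: E(K, 0b1000) = 0b0011; 0b0111 ⊕ 0b0011 = 0b0100.
P[4]: E(K, 0b0111) = 0b1100; 0b1000 ⊕ 0b1100 = 0b0100.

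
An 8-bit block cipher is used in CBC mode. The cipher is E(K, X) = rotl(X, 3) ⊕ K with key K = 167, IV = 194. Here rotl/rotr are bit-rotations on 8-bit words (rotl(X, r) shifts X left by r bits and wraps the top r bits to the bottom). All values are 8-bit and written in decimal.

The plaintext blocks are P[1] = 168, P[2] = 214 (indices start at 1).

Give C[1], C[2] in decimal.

C[1] = 244, C[2] = 182

CBC encryption: C_i = E(K, P_i ⊕ C_{i−1}), with C_{0} = IV.
C[1]: P[1] ⊕ 194 = 106; E(K, 106) = 244.
C[2]: P[2] ⊕ 244 = 34; E(K, 34) = 182.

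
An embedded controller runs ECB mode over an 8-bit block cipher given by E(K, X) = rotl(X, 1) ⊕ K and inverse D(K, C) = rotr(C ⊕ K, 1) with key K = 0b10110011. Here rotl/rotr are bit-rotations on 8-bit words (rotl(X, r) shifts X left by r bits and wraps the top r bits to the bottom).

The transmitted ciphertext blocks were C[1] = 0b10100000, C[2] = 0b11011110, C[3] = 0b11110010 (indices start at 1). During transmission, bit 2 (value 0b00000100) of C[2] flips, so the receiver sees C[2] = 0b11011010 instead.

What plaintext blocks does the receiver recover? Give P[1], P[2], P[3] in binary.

P[1] = 0b10001001, P[2] = 0b10110100, P[3] = 0b10100000

ECB decryption: P_i = D(K, C_i).
Only C[2] changed, to 0b11011010. In ECB, a change in C_i affects only P_i. Decrypting the received ciphertext:
P[1]: D(K, 0b10100000) = 0b10001001.
P[2]: D(K, 0b11011010) = 0b10110100.
P[3]: D(K, 0b11110010) = 0b10100000.
Blocks that differ from the original plaintext: P[2].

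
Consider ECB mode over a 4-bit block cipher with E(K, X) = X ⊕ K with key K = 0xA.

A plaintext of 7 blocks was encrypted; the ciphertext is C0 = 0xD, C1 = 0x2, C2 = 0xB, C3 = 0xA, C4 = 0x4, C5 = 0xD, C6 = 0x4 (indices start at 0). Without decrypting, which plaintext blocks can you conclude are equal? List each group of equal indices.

P0 = P5; P4 = P6

ECB encrypts each block independently with the same key, so equal ciphertext blocks imply equal plaintext blocks.
C0 = C5 = 0xD, so P0 = P5.
C4 = C6 = 0x4, so P4 = P6.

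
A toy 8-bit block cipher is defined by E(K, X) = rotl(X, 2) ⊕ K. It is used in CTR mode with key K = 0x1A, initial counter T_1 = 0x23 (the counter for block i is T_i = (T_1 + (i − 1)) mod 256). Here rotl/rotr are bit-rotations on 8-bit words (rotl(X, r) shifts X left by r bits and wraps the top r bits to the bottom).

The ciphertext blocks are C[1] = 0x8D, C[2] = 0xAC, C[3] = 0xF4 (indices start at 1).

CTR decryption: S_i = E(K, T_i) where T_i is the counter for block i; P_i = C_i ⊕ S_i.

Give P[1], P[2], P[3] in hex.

P[1]: T = 0x23, S = E(K, T) = 0x96; 0x8D ⊕ 0x96 = 0x1B.
P[2]: T = 0x24, S = E(K, T) = 0x8A; 0xAC ⊕ 0x8A = 0x26.
P[3]: T = 0x25, S = E(K, T) = 0x8E; 0xF4 ⊕ 0x8E = 0x7A.

P[1] = 0x1B, P[2] = 0x26, P[3] = 0x7A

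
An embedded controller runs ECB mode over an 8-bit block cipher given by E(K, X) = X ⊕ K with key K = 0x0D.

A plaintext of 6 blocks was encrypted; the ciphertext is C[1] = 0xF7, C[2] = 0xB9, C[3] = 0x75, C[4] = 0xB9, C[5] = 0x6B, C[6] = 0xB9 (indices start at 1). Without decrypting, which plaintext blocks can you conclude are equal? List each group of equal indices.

ECB encrypts each block independently with the same key, so equal ciphertext blocks imply equal plaintext blocks.
C[2] = C[4] = C[6] = 0xB9, so P[2] = P[4] = P[6].

P[2] = P[4] = P[6]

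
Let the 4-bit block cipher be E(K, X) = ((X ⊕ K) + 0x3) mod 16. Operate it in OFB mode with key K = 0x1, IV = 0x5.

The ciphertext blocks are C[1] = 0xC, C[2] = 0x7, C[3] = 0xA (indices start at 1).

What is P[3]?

OFB decryption: S_i = E(K, S_{i−1}) with S_{0} = IV; P_i = C_i ⊕ S_i.
P[1]: S = E(K, 0x5) = 0x7; 0xC ⊕ 0x7 = 0xB.
P[2]: S = E(K, 0x7) = 0x9; 0x7 ⊕ 0x9 = 0xE.
P[3]: S = E(K, 0x9) = 0xB; 0xA ⊕ 0xB = 0x1.

P[3] = 0x1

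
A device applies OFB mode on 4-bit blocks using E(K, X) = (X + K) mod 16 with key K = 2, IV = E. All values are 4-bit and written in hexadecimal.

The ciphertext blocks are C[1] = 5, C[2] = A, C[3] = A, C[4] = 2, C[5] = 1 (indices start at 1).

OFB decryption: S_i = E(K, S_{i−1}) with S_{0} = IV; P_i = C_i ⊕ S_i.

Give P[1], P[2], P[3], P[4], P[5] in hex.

P[1]: S = E(K, E) = 0; 5 ⊕ 0 = 5.
P[2]: S = E(K, 0) = 2; A ⊕ 2 = 8.
P[3]: S = E(K, 2) = 4; A ⊕ 4 = E.
P[4]: S = E(K, 4) = 6; 2 ⊕ 6 = 4.
P[5]: S = E(K, 6) = 8; 1 ⊕ 8 = 9.

P[1] = 5, P[2] = 8, P[3] = E, P[4] = 4, P[5] = 9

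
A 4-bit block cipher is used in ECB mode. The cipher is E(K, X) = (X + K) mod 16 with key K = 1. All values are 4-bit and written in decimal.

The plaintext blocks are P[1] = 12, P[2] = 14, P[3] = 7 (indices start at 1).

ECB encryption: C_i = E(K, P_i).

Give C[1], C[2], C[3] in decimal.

C[1] = 13, C[2] = 15, C[3] = 8

C[1]: E(K, 12) = 13.
C[2]: E(K, 14) = 15.
C[3]: E(K, 7) = 8.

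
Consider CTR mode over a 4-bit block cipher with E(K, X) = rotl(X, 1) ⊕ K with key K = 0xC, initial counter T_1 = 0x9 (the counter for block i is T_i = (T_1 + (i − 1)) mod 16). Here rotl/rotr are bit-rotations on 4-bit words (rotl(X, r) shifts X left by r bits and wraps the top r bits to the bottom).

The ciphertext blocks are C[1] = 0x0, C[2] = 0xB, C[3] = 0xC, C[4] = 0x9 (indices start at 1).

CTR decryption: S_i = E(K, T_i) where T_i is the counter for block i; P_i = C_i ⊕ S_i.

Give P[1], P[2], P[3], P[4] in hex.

P[1] = 0xF, P[2] = 0x2, P[3] = 0x7, P[4] = 0xC

P[1]: T = 0x9, S = E(K, T) = 0xF; 0x0 ⊕ 0xF = 0xF.
P[2]: T = 0xA, S = E(K, T) = 0x9; 0xB ⊕ 0x9 = 0x2.
P[3]: T = 0xB, S = E(K, T) = 0xB; 0xC ⊕ 0xB = 0x7.
P[4]: T = 0xC, S = E(K, T) = 0x5; 0x9 ⊕ 0x5 = 0xC.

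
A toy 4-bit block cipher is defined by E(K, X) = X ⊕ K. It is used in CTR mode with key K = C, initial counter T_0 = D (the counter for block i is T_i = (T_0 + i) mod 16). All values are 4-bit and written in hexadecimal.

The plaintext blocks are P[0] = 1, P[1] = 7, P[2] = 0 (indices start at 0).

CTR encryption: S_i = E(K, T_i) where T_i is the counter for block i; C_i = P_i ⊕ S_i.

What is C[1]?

C[0]: T = D, S = E(K, T) = 1; 1 ⊕ 1 = 0.
C[1]: T = E, S = E(K, T) = 2; 7 ⊕ 2 = 5.

C[1] = 5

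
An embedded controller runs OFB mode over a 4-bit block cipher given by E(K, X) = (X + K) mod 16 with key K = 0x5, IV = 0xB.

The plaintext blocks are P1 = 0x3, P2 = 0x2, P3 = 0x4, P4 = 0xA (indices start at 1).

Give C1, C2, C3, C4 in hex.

OFB encryption: S_i = E(K, S_{i−1}) with S_{0} = IV; C_i = P_i ⊕ S_i.
C1: S = E(K, 0xB) = 0x0; 0x3 ⊕ 0x0 = 0x3.
C2: S = E(K, 0x0) = 0x5; 0x2 ⊕ 0x5 = 0x7.
C3: S = E(K, 0x5) = 0xA; 0x4 ⊕ 0xA = 0xE.
C4: S = E(K, 0xA) = 0xF; 0xA ⊕ 0xF = 0x5.

C1 = 0x3, C2 = 0x7, C3 = 0xE, C4 = 0x5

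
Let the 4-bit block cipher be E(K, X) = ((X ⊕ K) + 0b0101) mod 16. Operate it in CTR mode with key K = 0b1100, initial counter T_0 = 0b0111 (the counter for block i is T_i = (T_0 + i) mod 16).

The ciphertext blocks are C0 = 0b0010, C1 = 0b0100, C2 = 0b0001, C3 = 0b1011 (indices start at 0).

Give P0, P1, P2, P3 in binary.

CTR decryption: S_i = E(K, T_i) where T_i is the counter for block i; P_i = C_i ⊕ S_i.
P0: T = 0b0111, S = E(K, T) = 0b0000; 0b0010 ⊕ 0b0000 = 0b0010.
P1: T = 0b1000, S = E(K, T) = 0b1001; 0b0100 ⊕ 0b1001 = 0b1101.
P2: T = 0b1001, S = E(K, T) = 0b1010; 0b0001 ⊕ 0b1010 = 0b1011.
P3: T = 0b1010, S = E(K, T) = 0b1011; 0b1011 ⊕ 0b1011 = 0b0000.

P0 = 0b0010, P1 = 0b1101, P2 = 0b1011, P3 = 0b0000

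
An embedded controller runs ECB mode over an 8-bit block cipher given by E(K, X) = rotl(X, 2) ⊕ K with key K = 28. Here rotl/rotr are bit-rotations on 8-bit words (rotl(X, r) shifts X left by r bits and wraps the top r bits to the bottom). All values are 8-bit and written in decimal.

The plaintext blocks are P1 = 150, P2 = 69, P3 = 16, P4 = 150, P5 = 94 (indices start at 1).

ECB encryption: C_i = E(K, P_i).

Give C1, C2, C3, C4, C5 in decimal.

C1: E(K, 150) = 70.
C2: E(K, 69) = 9.
C3: E(K, 16) = 92.
C4: E(K, 150) = 70.
C5: E(K, 94) = 101.

C1 = 70, C2 = 9, C3 = 92, C4 = 70, C5 = 101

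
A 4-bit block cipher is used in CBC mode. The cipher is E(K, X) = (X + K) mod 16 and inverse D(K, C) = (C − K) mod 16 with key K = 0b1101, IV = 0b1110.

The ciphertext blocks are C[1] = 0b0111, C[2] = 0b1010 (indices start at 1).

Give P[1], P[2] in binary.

CBC decryption: P_i = D(K, C_i) ⊕ C_{i−1}, with C_{0} = IV.
P[1]: D(K, 0b0111) = 0b1010; 0b1010 ⊕ 0b1110 = 0b0100.
P[2]: D(K, 0b1010) = 0b1101; 0b1101 ⊕ 0b0111 = 0b1010.

P[1] = 0b0100, P[2] = 0b1010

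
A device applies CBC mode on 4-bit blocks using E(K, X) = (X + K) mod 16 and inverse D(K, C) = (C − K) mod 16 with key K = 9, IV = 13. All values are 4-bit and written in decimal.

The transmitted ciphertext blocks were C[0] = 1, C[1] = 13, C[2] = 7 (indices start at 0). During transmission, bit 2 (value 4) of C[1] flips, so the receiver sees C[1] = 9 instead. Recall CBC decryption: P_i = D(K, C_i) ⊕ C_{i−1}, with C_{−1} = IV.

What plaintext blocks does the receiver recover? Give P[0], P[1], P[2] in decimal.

Only C[1] changed, to 9. In CBC, a change in C_i garbles P_i and flips the same bit in P_{i+1}. Decrypting the received ciphertext:
P[0]: D(K, 1) = 8; 8 ⊕ 13 = 5.
P[1]: D(K, 9) = 0; 0 ⊕ 1 = 1.
P[2]: D(K, 7) = 14; 14 ⊕ 9 = 7.
Blocks that differ from the original plaintext: P[1], P[2].

P[0] = 5, P[1] = 1, P[2] = 7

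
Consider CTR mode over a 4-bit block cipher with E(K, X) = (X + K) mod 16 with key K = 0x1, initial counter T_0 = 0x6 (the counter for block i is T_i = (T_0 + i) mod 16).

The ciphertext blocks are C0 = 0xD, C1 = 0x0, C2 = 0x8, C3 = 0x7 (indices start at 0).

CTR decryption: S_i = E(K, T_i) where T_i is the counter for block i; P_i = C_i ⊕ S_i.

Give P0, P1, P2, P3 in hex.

P0: T = 0x6, S = E(K, T) = 0x7; 0xD ⊕ 0x7 = 0xA.
P1: T = 0x7, S = E(K, T) = 0x8; 0x0 ⊕ 0x8 = 0x8.
P2: T = 0x8, S = E(K, T) = 0x9; 0x8 ⊕ 0x9 = 0x1.
P3: T = 0x9, S = E(K, T) = 0xA; 0x7 ⊕ 0xA = 0xD.

P0 = 0xA, P1 = 0x8, P2 = 0x1, P3 = 0xD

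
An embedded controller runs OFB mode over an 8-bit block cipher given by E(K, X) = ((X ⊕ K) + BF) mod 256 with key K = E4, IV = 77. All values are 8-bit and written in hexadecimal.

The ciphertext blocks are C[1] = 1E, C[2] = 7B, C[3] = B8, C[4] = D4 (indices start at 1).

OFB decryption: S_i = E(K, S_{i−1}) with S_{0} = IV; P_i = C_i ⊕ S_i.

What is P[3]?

P[1]: S = E(K, 77) = 52; 1E ⊕ 52 = 4C.
P[2]: S = E(K, 52) = 75; 7B ⊕ 75 = 0E.
P[3]: S = E(K, 75) = 50; B8 ⊕ 50 = E8.

P[3] = E8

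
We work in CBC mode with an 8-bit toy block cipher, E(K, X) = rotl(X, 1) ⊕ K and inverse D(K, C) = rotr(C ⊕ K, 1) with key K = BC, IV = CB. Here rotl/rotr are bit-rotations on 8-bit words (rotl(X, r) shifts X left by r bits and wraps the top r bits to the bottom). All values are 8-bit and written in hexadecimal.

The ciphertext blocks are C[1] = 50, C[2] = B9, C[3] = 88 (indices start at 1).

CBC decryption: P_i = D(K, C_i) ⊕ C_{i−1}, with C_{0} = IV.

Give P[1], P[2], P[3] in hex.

P[1] = BD, P[2] = D2, P[3] = A3

P[1]: D(K, 50) = 76; 76 ⊕ CB = BD.
P[2]: D(K, B9) = 82; 82 ⊕ 50 = D2.
P[3]: D(K, 88) = 1A; 1A ⊕ B9 = A3.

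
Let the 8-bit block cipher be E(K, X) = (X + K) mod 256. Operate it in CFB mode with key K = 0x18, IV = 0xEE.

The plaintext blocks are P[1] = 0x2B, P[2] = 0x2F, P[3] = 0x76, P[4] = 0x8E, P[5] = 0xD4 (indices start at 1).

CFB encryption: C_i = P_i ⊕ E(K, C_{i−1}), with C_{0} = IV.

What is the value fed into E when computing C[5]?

C[1]: E(K, 0xEE) = 0x06; 0x2B ⊕ 0x06 = 0x2D.
C[2]: E(K, 0x2D) = 0x45; 0x2F ⊕ 0x45 = 0x6A.
C[3]: E(K, 0x6A) = 0x82; 0x76 ⊕ 0x82 = 0xF4.
C[4]: E(K, 0xF4) = 0x0C; 0x8E ⊕ 0x0C = 0x82.
C[5]: E(K, 0x82) = 0x9A; 0xD4 ⊕ 0x9A = 0x4E.
So the input to E for block [5] is 0x82.

0x82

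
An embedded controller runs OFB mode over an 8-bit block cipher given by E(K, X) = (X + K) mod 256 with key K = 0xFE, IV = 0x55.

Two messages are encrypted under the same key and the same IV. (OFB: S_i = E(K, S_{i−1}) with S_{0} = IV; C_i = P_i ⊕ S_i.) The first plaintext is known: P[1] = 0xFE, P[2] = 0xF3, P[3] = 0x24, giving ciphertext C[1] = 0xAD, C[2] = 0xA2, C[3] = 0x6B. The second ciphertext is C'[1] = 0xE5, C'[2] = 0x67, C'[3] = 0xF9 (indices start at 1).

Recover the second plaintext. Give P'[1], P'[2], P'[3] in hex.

In OFB with a reused IV, both messages share the same keystream S_i, so C_i ⊕ C'_i = P_i ⊕ P'_i and thus P'_i = P_i ⊕ C_i ⊕ C'_i.
P'[1]: 0xFE ⊕ 0xAD ⊕ 0xE5 = 0xB6.
P'[2]: 0xF3 ⊕ 0xA2 ⊕ 0x67 = 0x36.
P'[3]: 0x24 ⊕ 0x6B ⊕ 0xF9 = 0xB6.

P'[1] = 0xB6, P'[2] = 0x36, P'[3] = 0xB6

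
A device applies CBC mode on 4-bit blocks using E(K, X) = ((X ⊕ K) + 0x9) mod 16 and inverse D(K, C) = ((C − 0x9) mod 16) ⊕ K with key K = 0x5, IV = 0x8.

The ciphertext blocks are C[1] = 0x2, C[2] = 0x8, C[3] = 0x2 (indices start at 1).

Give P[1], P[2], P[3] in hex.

CBC decryption: P_i = D(K, C_i) ⊕ C_{i−1}, with C_{0} = IV.
P[1]: D(K, 0x2) = 0xC; 0xC ⊕ 0x8 = 0x4.
P[2]: D(K, 0x8) = 0xA; 0xA ⊕ 0x2 = 0x8.
P[3]: D(K, 0x2) = 0xC; 0xC ⊕ 0x8 = 0x4.

P[1] = 0x4, P[2] = 0x8, P[3] = 0x4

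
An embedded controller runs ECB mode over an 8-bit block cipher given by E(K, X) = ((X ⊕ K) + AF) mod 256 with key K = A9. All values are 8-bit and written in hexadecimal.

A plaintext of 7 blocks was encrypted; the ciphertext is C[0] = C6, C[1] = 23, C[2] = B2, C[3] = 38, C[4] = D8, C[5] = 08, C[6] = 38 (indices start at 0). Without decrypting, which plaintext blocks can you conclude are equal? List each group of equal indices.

ECB encrypts each block independently with the same key, so equal ciphertext blocks imply equal plaintext blocks.
C[3] = C[6] = 38, so P[3] = P[6].

P[3] = P[6]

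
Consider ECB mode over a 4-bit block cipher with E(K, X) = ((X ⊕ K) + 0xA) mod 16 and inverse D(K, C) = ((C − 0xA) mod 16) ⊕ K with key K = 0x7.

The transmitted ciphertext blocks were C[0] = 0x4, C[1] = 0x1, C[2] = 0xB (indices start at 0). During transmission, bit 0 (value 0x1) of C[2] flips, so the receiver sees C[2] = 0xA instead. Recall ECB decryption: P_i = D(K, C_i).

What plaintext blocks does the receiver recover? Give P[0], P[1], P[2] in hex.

Only C[2] changed, to 0xA. In ECB, a change in C_i affects only P_i. Decrypting the received ciphertext:
P[0]: D(K, 0x4) = 0xD.
P[1]: D(K, 0x1) = 0x0.
P[2]: D(K, 0xA) = 0x7.
Blocks that differ from the original plaintext: P[2].

P[0] = 0xD, P[1] = 0x0, P[2] = 0x7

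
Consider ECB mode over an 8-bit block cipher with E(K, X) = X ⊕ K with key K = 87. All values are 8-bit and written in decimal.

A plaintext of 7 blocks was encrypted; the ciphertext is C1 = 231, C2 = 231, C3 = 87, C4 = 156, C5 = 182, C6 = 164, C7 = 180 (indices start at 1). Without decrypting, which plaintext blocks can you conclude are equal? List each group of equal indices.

P1 = P2

ECB encrypts each block independently with the same key, so equal ciphertext blocks imply equal plaintext blocks.
C1 = C2 = 231, so P1 = P2.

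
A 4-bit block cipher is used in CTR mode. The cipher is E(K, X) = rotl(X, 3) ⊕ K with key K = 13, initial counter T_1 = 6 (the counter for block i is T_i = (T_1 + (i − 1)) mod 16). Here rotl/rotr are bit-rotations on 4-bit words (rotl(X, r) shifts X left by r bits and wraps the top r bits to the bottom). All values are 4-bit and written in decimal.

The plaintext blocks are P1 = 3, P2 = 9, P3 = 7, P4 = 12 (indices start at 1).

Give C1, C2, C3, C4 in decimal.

C1 = 13, C2 = 15, C3 = 14, C4 = 13

CTR encryption: S_i = E(K, T_i) where T_i is the counter for block i; C_i = P_i ⊕ S_i.
C1: T = 6, S = E(K, T) = 14; 3 ⊕ 14 = 13.
C2: T = 7, S = E(K, T) = 6; 9 ⊕ 6 = 15.
C3: T = 8, S = E(K, T) = 9; 7 ⊕ 9 = 14.
C4: T = 9, S = E(K, T) = 1; 12 ⊕ 1 = 13.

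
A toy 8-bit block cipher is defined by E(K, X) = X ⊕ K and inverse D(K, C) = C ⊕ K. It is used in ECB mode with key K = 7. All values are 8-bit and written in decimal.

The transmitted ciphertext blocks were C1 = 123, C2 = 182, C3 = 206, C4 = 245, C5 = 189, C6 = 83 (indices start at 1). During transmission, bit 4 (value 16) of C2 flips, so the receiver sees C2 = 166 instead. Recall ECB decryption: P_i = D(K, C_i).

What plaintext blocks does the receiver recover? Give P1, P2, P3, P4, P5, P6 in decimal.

Only C2 changed, to 166. In ECB, a change in C_i affects only P_i. Decrypting the received ciphertext:
P1: D(K, 123) = 124.
P2: D(K, 166) = 161.
P3: D(K, 206) = 201.
P4: D(K, 245) = 242.
P5: D(K, 189) = 186.
P6: D(K, 83) = 84.
Blocks that differ from the original plaintext: P2.

P1 = 124, P2 = 161, P3 = 201, P4 = 242, P5 = 186, P6 = 84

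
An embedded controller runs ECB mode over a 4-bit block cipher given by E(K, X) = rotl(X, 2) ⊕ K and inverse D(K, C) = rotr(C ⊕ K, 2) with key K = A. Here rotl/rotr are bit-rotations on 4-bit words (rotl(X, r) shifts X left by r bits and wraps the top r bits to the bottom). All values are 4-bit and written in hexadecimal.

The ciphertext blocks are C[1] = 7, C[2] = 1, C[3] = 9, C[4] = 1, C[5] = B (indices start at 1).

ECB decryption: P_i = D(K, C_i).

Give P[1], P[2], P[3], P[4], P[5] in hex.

P[1]: D(K, 7) = 7.
P[2]: D(K, 1) = E.
P[3]: D(K, 9) = C.
P[4]: D(K, 1) = E.
P[5]: D(K, B) = 4.

P[1] = 7, P[2] = E, P[3] = C, P[4] = E, P[5] = 4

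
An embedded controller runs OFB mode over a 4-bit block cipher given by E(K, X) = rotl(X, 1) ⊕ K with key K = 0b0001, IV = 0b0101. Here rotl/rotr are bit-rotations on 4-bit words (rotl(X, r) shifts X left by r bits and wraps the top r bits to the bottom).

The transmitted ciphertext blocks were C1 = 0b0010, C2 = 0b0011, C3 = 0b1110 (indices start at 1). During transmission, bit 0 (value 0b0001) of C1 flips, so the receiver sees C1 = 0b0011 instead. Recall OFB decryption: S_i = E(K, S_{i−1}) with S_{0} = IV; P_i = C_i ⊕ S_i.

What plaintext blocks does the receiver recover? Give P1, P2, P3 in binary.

P1 = 0b1000, P2 = 0b0101, P3 = 0b0011

Only C1 changed, to 0b0011. In OFB, a change in C_i flips the same bit in P_i only; the keystream is unaffected. Decrypting the received ciphertext:
P1: S = E(K, 0b0101) = 0b1011; 0b0011 ⊕ 0b1011 = 0b1000.
P2: S = E(K, 0b1011) = 0b0110; 0b0011 ⊕ 0b0110 = 0b0101.
P3: S = E(K, 0b0110) = 0b1101; 0b1110 ⊕ 0b1101 = 0b0011.
Blocks that differ from the original plaintext: P1.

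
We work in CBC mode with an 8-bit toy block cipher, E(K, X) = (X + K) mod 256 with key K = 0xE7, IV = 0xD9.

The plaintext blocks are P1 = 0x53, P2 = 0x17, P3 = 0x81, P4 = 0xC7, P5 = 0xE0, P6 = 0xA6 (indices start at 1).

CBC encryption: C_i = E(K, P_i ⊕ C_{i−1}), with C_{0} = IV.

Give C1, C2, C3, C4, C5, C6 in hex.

C1 = 0x71, C2 = 0x4D, C3 = 0xB3, C4 = 0x5B, C5 = 0xA2, C6 = 0xEB

C1: P1 ⊕ 0xD9 = 0x8A; E(K, 0x8A) = 0x71.
C2: P2 ⊕ 0x71 = 0x66; E(K, 0x66) = 0x4D.
C3: P3 ⊕ 0x4D = 0xCC; E(K, 0xCC) = 0xB3.
C4: P4 ⊕ 0xB3 = 0x74; E(K, 0x74) = 0x5B.
C5: P5 ⊕ 0x5B = 0xBB; E(K, 0xBB) = 0xA2.
C6: P6 ⊕ 0xA2 = 0x04; E(K, 0x04) = 0xEB.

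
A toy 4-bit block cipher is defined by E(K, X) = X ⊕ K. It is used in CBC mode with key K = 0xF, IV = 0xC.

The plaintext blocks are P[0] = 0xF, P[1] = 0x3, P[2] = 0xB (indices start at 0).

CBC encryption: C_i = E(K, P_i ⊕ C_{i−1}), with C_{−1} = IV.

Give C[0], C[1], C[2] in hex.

C[0] = 0xC, C[1] = 0x0, C[2] = 0x4

C[0]: P[0] ⊕ 0xC = 0x3; E(K, 0x3) = 0xC.
C[1]: P[1] ⊕ 0xC = 0xF; E(K, 0xF) = 0x0.
C[2]: P[2] ⊕ 0x0 = 0xB; E(K, 0xB) = 0x4.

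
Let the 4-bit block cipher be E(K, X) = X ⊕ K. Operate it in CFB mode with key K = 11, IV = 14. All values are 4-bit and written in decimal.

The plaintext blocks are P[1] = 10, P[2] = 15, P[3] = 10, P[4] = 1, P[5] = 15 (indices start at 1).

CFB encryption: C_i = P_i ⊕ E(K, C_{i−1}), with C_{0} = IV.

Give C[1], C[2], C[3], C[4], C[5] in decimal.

C[1]: E(K, 14) = 5; 10 ⊕ 5 = 15.
C[2]: E(K, 15) = 4; 15 ⊕ 4 = 11.
C[3]: E(K, 11) = 0; 10 ⊕ 0 = 10.
C[4]: E(K, 10) = 1; 1 ⊕ 1 = 0.
C[5]: E(K, 0) = 11; 15 ⊕ 11 = 4.

C[1] = 15, C[2] = 11, C[3] = 10, C[4] = 0, C[5] = 4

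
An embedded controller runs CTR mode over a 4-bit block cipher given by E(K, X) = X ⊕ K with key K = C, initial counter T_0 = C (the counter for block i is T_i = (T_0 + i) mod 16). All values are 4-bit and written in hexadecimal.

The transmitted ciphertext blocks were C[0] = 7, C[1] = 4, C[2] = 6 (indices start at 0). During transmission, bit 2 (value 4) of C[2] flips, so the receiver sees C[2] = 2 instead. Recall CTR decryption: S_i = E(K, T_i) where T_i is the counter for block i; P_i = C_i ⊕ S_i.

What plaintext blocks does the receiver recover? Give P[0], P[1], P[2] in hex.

P[0] = 7, P[1] = 5, P[2] = 0

Only C[2] changed, to 2. In CTR, a change in C_i flips the same bit in P_i only; the keystream is unaffected. Decrypting the received ciphertext:
P[0]: T = C, S = E(K, T) = 0; 7 ⊕ 0 = 7.
P[1]: T = D, S = E(K, T) = 1; 4 ⊕ 1 = 5.
P[2]: T = E, S = E(K, T) = 2; 2 ⊕ 2 = 0.
Blocks that differ from the original plaintext: P[2].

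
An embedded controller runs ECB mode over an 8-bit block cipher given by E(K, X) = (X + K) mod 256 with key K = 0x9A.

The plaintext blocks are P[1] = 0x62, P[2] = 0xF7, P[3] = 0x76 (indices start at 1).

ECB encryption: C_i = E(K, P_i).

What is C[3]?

C[3] = 0x10

C[3]: E(K, 0x76) = 0x10.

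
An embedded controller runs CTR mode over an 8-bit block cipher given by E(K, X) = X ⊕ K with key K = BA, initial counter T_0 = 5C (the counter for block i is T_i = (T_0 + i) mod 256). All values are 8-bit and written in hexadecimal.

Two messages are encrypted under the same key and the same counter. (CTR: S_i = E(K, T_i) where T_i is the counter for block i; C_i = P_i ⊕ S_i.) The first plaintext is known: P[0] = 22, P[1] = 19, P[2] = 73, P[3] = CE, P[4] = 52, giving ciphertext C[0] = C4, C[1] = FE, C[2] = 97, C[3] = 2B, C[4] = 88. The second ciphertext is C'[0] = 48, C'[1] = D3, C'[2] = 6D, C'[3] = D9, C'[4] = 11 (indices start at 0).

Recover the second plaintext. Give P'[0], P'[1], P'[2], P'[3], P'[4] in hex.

In CTR with a reused counter, both messages share the same keystream S_i, so C_i ⊕ C'_i = P_i ⊕ P'_i and thus P'_i = P_i ⊕ C_i ⊕ C'_i.
P'[0]: 22 ⊕ C4 ⊕ 48 = AE.
P'[1]: 19 ⊕ FE ⊕ D3 = 34.
P'[2]: 73 ⊕ 97 ⊕ 6D = 89.
P'[3]: CE ⊕ 2B ⊕ D9 = 3C.
P'[4]: 52 ⊕ 88 ⊕ 11 = CB.

P'[0] = AE, P'[1] = 34, P'[2] = 89, P'[3] = 3C, P'[4] = CB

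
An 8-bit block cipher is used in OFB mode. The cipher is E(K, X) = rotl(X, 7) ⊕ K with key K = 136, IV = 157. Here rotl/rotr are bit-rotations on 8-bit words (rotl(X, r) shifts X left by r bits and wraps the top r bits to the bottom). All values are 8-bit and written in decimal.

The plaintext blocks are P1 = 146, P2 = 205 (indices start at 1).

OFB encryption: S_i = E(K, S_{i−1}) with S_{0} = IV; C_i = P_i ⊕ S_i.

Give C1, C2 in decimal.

C1 = 212, C2 = 102

C1: S = E(K, 157) = 70; 146 ⊕ 70 = 212.
C2: S = E(K, 70) = 171; 205 ⊕ 171 = 102.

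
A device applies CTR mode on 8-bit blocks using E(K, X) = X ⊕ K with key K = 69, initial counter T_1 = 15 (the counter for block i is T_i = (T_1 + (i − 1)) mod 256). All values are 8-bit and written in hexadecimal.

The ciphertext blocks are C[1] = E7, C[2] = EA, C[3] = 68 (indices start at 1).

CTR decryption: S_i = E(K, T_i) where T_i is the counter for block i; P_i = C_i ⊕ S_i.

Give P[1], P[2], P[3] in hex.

P[1] = 9B, P[2] = 95, P[3] = 16

P[1]: T = 15, S = E(K, T) = 7C; E7 ⊕ 7C = 9B.
P[2]: T = 16, S = E(K, T) = 7F; EA ⊕ 7F = 95.
P[3]: T = 17, S = E(K, T) = 7E; 68 ⊕ 7E = 16.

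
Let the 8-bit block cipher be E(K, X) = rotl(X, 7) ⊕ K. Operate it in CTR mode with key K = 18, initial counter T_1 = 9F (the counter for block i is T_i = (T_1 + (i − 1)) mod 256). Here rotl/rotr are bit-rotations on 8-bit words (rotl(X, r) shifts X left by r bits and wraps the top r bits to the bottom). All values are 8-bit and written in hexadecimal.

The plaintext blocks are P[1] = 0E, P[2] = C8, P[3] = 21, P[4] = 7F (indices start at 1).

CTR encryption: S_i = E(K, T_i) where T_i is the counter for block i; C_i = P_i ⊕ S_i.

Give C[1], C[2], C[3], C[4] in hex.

C[1]: T = 9F, S = E(K, T) = D7; 0E ⊕ D7 = D9.
C[2]: T = A0, S = E(K, T) = 48; C8 ⊕ 48 = 80.
C[3]: T = A1, S = E(K, T) = C8; 21 ⊕ C8 = E9.
C[4]: T = A2, S = E(K, T) = 49; 7F ⊕ 49 = 36.

C[1] = D9, C[2] = 80, C[3] = E9, C[4] = 36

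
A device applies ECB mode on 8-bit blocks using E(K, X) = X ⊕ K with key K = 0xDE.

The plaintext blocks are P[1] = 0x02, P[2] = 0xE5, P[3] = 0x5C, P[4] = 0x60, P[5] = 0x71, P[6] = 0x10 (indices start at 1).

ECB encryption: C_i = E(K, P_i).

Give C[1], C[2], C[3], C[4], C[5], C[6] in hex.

C[1] = 0xDC, C[2] = 0x3B, C[3] = 0x82, C[4] = 0xBE, C[5] = 0xAF, C[6] = 0xCE

C[1]: E(K, 0x02) = 0xDC.
C[2]: E(K, 0xE5) = 0x3B.
C[3]: E(K, 0x5C) = 0x82.
C[4]: E(K, 0x60) = 0xBE.
C[5]: E(K, 0x71) = 0xAF.
C[6]: E(K, 0x10) = 0xCE.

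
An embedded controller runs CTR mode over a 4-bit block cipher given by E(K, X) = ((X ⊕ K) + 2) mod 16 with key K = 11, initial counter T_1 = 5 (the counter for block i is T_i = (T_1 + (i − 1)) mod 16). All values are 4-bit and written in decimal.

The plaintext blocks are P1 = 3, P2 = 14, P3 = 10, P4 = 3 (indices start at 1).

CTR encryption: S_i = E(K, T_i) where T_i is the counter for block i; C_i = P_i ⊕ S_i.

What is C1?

C1 = 3

C1: T = 5, S = E(K, T) = 0; 3 ⊕ 0 = 3.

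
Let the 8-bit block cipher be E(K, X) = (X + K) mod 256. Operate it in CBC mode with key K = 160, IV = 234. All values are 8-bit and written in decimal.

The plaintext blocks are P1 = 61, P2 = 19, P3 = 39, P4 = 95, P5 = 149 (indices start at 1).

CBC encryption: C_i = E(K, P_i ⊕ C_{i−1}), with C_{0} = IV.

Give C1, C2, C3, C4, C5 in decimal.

C1: P1 ⊕ 234 = 215; E(K, 215) = 119.
C2: P2 ⊕ 119 = 100; E(K, 100) = 4.
C3: P3 ⊕ 4 = 35; E(K, 35) = 195.
C4: P4 ⊕ 195 = 156; E(K, 156) = 60.
C5: P5 ⊕ 60 = 169; E(K, 169) = 73.

C1 = 119, C2 = 4, C3 = 195, C4 = 60, C5 = 73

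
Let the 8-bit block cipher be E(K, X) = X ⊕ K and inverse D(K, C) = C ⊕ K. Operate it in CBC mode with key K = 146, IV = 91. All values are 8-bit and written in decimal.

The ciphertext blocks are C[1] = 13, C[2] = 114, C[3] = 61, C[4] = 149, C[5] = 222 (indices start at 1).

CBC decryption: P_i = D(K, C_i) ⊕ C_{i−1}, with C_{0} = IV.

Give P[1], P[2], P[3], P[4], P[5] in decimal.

P[1]: D(K, 13) = 159; 159 ⊕ 91 = 196.
P[2]: D(K, 114) = 224; 224 ⊕ 13 = 237.
P[3]: D(K, 61) = 175; 175 ⊕ 114 = 221.
P[4]: D(K, 149) = 7; 7 ⊕ 61 = 58.
P[5]: D(K, 222) = 76; 76 ⊕ 149 = 217.

P[1] = 196, P[2] = 237, P[3] = 221, P[4] = 58, P[5] = 217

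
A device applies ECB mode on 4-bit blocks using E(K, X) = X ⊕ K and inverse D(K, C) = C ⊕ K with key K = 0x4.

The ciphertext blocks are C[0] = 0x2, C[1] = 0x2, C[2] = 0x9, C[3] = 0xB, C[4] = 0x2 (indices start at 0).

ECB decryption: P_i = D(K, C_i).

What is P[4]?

P[4]: D(K, 0x2) = 0x6.

P[4] = 0x6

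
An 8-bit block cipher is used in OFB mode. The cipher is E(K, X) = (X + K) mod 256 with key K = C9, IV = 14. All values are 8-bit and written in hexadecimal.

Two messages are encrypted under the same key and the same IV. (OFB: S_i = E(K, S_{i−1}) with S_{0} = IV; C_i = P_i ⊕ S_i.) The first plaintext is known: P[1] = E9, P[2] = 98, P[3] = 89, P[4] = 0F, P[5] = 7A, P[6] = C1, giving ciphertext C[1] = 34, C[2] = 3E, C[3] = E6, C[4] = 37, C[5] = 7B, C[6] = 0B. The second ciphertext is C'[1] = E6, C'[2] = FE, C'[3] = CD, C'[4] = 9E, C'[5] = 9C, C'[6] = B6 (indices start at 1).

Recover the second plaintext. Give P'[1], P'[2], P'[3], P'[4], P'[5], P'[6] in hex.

In OFB with a reused IV, both messages share the same keystream S_i, so C_i ⊕ C'_i = P_i ⊕ P'_i and thus P'_i = P_i ⊕ C_i ⊕ C'_i.
P'[1]: E9 ⊕ 34 ⊕ E6 = 3B.
P'[2]: 98 ⊕ 3E ⊕ FE = 58.
P'[3]: 89 ⊕ E6 ⊕ CD = A2.
P'[4]: 0F ⊕ 37 ⊕ 9E = A6.
P'[5]: 7A ⊕ 7B ⊕ 9C = 9D.
P'[6]: C1 ⊕ 0B ⊕ B6 = 7C.

P'[1] = 3B, P'[2] = 58, P'[3] = A2, P'[4] = A6, P'[5] = 9D, P'[6] = 7C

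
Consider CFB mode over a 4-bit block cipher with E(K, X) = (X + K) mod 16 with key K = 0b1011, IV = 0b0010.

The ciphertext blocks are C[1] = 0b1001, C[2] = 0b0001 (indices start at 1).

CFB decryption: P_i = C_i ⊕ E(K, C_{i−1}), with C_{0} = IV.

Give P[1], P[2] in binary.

P[1]: E(K, 0b0010) = 0b1101; 0b1001 ⊕ 0b1101 = 0b0100.
P[2]: E(K, 0b1001) = 0b0100; 0b0001 ⊕ 0b0100 = 0b0101.

P[1] = 0b0100, P[2] = 0b0101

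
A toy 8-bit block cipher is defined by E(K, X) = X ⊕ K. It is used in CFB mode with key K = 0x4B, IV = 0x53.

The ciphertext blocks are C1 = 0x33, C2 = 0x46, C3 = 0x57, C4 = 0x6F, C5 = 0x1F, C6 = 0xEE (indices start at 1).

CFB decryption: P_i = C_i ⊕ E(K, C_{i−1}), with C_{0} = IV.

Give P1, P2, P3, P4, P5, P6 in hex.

P1 = 0x2B, P2 = 0x3E, P3 = 0x5A, P4 = 0x73, P5 = 0x3B, P6 = 0xBA

P1: E(K, 0x53) = 0x18; 0x33 ⊕ 0x18 = 0x2B.
P2: E(K, 0x33) = 0x78; 0x46 ⊕ 0x78 = 0x3E.
P3: E(K, 0x46) = 0x0D; 0x57 ⊕ 0x0D = 0x5A.
P4: E(K, 0x57) = 0x1C; 0x6F ⊕ 0x1C = 0x73.
P5: E(K, 0x6F) = 0x24; 0x1F ⊕ 0x24 = 0x3B.
P6: E(K, 0x1F) = 0x54; 0xEE ⊕ 0x54 = 0xBA.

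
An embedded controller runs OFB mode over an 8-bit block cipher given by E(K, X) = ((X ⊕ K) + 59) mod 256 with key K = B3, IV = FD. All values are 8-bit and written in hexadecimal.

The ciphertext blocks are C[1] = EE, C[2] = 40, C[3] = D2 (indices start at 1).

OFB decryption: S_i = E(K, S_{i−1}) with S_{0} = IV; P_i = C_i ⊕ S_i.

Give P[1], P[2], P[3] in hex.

P[1] = 49, P[2] = 2D, P[3] = E5

P[1]: S = E(K, FD) = A7; EE ⊕ A7 = 49.
P[2]: S = E(K, A7) = 6D; 40 ⊕ 6D = 2D.
P[3]: S = E(K, 6D) = 37; D2 ⊕ 37 = E5.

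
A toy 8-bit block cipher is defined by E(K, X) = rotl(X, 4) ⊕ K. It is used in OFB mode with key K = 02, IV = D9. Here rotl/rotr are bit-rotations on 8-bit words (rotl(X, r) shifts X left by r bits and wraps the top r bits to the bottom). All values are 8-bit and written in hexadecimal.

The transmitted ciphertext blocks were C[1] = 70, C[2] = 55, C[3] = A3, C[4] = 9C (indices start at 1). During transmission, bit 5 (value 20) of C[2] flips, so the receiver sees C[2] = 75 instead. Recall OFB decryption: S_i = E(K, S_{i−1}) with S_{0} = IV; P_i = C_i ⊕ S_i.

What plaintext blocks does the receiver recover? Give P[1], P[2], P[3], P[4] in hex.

P[1] = EF, P[2] = 8E, P[3] = 1E, P[4] = 45

Only C[2] changed, to 75. In OFB, a change in C_i flips the same bit in P_i only; the keystream is unaffected. Decrypting the received ciphertext:
P[1]: S = E(K, D9) = 9F; 70 ⊕ 9F = EF.
P[2]: S = E(K, 9F) = FB; 75 ⊕ FB = 8E.
P[3]: S = E(K, FB) = BD; A3 ⊕ BD = 1E.
P[4]: S = E(K, BD) = D9; 9C ⊕ D9 = 45.
Blocks that differ from the original plaintext: P[2].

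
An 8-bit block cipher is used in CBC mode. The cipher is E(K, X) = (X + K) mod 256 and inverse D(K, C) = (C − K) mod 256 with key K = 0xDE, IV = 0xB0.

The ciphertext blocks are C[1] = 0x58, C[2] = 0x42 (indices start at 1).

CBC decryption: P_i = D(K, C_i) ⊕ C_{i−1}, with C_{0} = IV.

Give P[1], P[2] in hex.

P[1] = 0xCA, P[2] = 0x3C

P[1]: D(K, 0x58) = 0x7A; 0x7A ⊕ 0xB0 = 0xCA.
P[2]: D(K, 0x42) = 0x64; 0x64 ⊕ 0x58 = 0x3C.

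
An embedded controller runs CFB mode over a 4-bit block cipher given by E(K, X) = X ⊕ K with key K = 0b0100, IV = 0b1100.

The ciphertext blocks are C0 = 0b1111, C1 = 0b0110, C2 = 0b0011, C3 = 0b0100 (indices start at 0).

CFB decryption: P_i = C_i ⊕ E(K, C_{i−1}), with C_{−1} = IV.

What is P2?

P2: E(K, 0b0110) = 0b0010; 0b0011 ⊕ 0b0010 = 0b0001.

P2 = 0b0001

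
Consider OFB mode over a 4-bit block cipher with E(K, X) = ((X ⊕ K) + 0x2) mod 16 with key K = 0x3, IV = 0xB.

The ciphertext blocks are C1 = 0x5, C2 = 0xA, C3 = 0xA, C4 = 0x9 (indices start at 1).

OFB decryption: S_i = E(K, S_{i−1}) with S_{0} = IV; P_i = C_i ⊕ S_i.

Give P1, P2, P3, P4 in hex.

P1 = 0xF, P2 = 0x1, P3 = 0x0, P4 = 0x2

P1: S = E(K, 0xB) = 0xA; 0x5 ⊕ 0xA = 0xF.
P2: S = E(K, 0xA) = 0xB; 0xA ⊕ 0xB = 0x1.
P3: S = E(K, 0xB) = 0xA; 0xA ⊕ 0xA = 0x0.
P4: S = E(K, 0xA) = 0xB; 0x9 ⊕ 0xB = 0x2.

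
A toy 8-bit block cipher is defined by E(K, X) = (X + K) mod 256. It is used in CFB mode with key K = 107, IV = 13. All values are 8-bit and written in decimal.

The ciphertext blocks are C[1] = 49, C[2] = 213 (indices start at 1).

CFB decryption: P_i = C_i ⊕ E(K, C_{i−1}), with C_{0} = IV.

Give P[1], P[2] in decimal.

P[1]: E(K, 13) = 120; 49 ⊕ 120 = 73.
P[2]: E(K, 49) = 156; 213 ⊕ 156 = 73.

P[1] = 73, P[2] = 73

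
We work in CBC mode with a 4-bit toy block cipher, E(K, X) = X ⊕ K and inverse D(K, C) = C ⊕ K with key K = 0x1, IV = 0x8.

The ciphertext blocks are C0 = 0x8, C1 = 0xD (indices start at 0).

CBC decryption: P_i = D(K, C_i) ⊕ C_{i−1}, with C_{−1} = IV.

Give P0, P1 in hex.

P0: D(K, 0x8) = 0x9; 0x9 ⊕ 0x8 = 0x1.
P1: D(K, 0xD) = 0xC; 0xC ⊕ 0x8 = 0x4.

P0 = 0x1, P1 = 0x4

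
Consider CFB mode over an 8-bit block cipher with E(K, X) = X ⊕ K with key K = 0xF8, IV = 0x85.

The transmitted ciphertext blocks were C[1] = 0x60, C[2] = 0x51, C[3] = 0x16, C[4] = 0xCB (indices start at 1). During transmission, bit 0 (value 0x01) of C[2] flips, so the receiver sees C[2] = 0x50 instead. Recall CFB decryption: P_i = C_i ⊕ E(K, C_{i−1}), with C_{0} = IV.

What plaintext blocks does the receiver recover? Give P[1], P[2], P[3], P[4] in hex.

P[1] = 0x1D, P[2] = 0xC8, P[3] = 0xBE, P[4] = 0x25

Only C[2] changed, to 0x50. In CFB, a change in C_i flips the same bit in P_i and garbles P_{i+1}. Decrypting the received ciphertext:
P[1]: E(K, 0x85) = 0x7D; 0x60 ⊕ 0x7D = 0x1D.
P[2]: E(K, 0x60) = 0x98; 0x50 ⊕ 0x98 = 0xC8.
P[3]: E(K, 0x50) = 0xA8; 0x16 ⊕ 0xA8 = 0xBE.
P[4]: E(K, 0x16) = 0xEE; 0xCB ⊕ 0xEE = 0x25.
Blocks that differ from the original plaintext: P[2], P[3].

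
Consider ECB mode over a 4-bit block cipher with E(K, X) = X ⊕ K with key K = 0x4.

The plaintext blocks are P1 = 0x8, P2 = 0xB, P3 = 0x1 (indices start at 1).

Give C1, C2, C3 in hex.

C1 = 0xC, C2 = 0xF, C3 = 0x5

ECB encryption: C_i = E(K, P_i).
C1: E(K, 0x8) = 0xC.
C2: E(K, 0xB) = 0xF.
C3: E(K, 0x1) = 0x5.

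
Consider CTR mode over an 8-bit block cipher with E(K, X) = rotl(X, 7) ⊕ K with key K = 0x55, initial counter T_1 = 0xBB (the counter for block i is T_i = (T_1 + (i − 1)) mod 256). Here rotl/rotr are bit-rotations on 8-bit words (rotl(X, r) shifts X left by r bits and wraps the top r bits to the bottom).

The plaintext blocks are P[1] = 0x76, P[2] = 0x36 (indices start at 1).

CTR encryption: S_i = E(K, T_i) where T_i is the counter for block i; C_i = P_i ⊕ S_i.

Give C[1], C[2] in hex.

C[1]: T = 0xBB, S = E(K, T) = 0x88; 0x76 ⊕ 0x88 = 0xFE.
C[2]: T = 0xBC, S = E(K, T) = 0x0B; 0x36 ⊕ 0x0B = 0x3D.

C[1] = 0xFE, C[2] = 0x3D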